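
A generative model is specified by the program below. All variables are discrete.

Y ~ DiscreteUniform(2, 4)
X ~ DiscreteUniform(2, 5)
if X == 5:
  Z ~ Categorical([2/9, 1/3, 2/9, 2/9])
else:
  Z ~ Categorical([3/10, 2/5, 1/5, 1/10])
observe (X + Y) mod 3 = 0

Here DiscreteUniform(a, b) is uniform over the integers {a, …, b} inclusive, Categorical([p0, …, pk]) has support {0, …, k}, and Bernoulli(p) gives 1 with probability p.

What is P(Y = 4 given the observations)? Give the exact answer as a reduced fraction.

Enumerate traces; 16 have nonzero weight after conditioning:
  (Y=2, X=4, Z=0) weight 1/40
  (Y=2, X=4, Z=1) weight 1/30
  (Y=2, X=4, Z=2) weight 1/60
  (Y=2, X=4, Z=3) weight 1/120
  (Y=3, X=3, Z=0) weight 1/40
  (Y=3, X=3, Z=1) weight 1/30
  (Y=3, X=3, Z=2) weight 1/60
  (Y=3, X=3, Z=3) weight 1/120
  (Y=4, X=2, Z=0) weight 1/40
  … 7 more
Group by Y:
  weight(Y=2) = 1/12
  weight(Y=3) = 1/12
  weight(Y=4) = 1/6
Total weight = 1/12 + 1/12 + 1/6 = 1/3
P(Y=2 | obs) = 1/12 / 1/3 = 1/4
P(Y=3 | obs) = 1/12 / 1/3 = 1/4
P(Y=4 | obs) = 1/6 / 1/3 = 1/2

P(Y = 4 | obs) = 1/2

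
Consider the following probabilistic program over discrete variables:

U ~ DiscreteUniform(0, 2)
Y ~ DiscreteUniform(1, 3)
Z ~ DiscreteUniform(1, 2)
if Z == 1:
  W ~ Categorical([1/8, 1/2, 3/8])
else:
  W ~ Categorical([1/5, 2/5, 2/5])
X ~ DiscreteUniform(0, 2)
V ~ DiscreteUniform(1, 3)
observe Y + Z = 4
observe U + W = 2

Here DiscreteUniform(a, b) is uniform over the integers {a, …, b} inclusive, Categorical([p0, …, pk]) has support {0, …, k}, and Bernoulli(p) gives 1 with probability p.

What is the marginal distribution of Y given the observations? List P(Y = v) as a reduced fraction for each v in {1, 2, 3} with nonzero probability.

P(Y=2) = 1/2, P(Y=3) = 1/2

Enumerate traces; 54 have nonzero weight after conditioning:
  (U=0, Y=2, Z=2, W=2, X=0, V=1) weight 1/405
  (U=0, Y=2, Z=2, W=2, X=0, V=2) weight 1/405
  (U=0, Y=2, Z=2, W=2, X=0, V=3) weight 1/405
  (U=0, Y=2, Z=2, W=2, X=1, V=1) weight 1/405
  (U=0, Y=2, Z=2, W=2, X=1, V=2) weight 1/405
  (U=0, Y=2, Z=2, W=2, X=1, V=3) weight 1/405
  (U=0, Y=2, Z=2, W=2, X=2, V=1) weight 1/405
  (U=0, Y=2, Z=2, W=2, X=2, V=2) weight 1/405
  (U=0, Y=3, Z=1, W=2, X=0, V=1) weight 1/432
  … 45 more
Group by Y:
  weight(Y=2) = 1/18
  weight(Y=3) = 1/18
Total weight = 1/18 + 1/18 = 1/9
P(Y=2 | obs) = 1/18 / 1/9 = 1/2
P(Y=3 | obs) = 1/18 / 1/9 = 1/2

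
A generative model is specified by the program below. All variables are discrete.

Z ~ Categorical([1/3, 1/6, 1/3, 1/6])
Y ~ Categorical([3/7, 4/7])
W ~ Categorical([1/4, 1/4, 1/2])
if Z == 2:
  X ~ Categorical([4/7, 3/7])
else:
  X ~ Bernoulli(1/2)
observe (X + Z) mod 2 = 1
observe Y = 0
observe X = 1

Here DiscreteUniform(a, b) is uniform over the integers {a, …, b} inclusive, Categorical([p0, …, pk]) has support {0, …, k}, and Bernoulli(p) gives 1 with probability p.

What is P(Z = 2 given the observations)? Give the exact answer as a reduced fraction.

P(Z = 2 | obs) = 6/13

Enumerate traces; 6 have nonzero weight after conditioning:
  (Z=0, Y=0, W=0, X=1) weight 1/56
  (Z=0, Y=0, W=1, X=1) weight 1/56
  (Z=0, Y=0, W=2, X=1) weight 1/28
  (Z=2, Y=0, W=0, X=1) weight 3/196
  (Z=2, Y=0, W=1, X=1) weight 3/196
  (Z=2, Y=0, W=2, X=1) weight 3/98
Group by Z:
  weight(Z=0) = 1/14
  weight(Z=2) = 3/49
Total weight = 1/14 + 3/49 = 13/98
P(Z=0 | obs) = 1/14 / 13/98 = 7/13
P(Z=2 | obs) = 3/49 / 13/98 = 6/13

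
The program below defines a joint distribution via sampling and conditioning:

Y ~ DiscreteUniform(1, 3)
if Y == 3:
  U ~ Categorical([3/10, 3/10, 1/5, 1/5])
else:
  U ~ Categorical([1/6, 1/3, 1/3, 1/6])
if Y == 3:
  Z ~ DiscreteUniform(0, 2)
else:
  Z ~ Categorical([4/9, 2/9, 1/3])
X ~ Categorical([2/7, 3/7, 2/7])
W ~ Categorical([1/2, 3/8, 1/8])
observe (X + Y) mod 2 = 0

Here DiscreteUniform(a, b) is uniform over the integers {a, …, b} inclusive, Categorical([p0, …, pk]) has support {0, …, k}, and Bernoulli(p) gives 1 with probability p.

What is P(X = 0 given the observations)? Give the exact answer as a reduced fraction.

Enumerate traces; 144 have nonzero weight after conditioning:
  (Y=1, U=0, Z=0, X=1, W=0) weight 1/189
  (Y=1, U=0, Z=0, X=1, W=1) weight 1/252
  (Y=1, U=0, Z=0, X=1, W=2) weight 1/756
  (Y=1, U=0, Z=1, X=1, W=0) weight 1/378
  (Y=1, U=0, Z=1, X=1, W=1) weight 1/504
  (Y=1, U=0, Z=1, X=1, W=2) weight 1/1512
  (Y=1, U=0, Z=2, X=1, W=0) weight 1/252
  (Y=1, U=0, Z=2, X=1, W=1) weight 1/336
  (Y=2, U=0, Z=0, X=0, W=0) weight 2/567
  (Y=2, U=0, Z=0, X=2, W=0) weight 2/567
  … 134 more
Group by X:
  weight(X=0) = 2/21
  weight(X=1) = 2/7
  weight(X=2) = 2/21
Total weight = 2/21 + 2/7 + 2/21 = 10/21
P(X=0 | obs) = 2/21 / 10/21 = 1/5
P(X=1 | obs) = 2/7 / 10/21 = 3/5
P(X=2 | obs) = 2/21 / 10/21 = 1/5

P(X = 0 | obs) = 1/5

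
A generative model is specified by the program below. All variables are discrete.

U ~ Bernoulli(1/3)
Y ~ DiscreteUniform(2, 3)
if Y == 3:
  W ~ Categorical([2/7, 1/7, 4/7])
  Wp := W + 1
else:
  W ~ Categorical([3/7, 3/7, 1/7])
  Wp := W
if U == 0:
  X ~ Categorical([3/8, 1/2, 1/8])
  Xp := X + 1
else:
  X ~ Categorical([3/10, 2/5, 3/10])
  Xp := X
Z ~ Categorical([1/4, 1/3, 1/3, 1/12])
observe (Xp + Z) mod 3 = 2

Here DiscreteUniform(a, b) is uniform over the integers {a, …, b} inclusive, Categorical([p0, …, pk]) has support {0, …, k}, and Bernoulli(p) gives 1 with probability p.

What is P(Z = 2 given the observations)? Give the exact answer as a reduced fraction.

P(Z = 2 | obs) = 11/60

Enumerate traces; 48 have nonzero weight after conditioning:
  (U=0, Y=2, W=0, X=0, Z=1) weight 1/56
  (U=0, Y=2, W=0, X=1, Z=0) weight 1/56
  (U=0, Y=2, W=0, X=1, Z=3) weight 1/168
  (U=0, Y=2, W=0, X=2, Z=2) weight 1/168
  (U=0, Y=2, W=1, X=0, Z=1) weight 1/56
  (U=0, Y=2, W=1, X=1, Z=0) weight 1/56
  (U=0, Y=2, W=1, X=1, Z=3) weight 1/168
  (U=0, Y=2, W=1, X=2, Z=2) weight 1/168
  … 40 more
Group by Z:
  weight(Z=0) = 13/120
  weight(Z=1) = 23/180
  weight(Z=2) = 11/180
  weight(Z=3) = 13/360
Total weight = 13/120 + 23/180 + 11/180 + 13/360 = 1/3
P(Z=0 | obs) = 13/120 / 1/3 = 13/40
P(Z=1 | obs) = 23/180 / 1/3 = 23/60
P(Z=2 | obs) = 11/180 / 1/3 = 11/60
P(Z=3 | obs) = 13/360 / 1/3 = 13/120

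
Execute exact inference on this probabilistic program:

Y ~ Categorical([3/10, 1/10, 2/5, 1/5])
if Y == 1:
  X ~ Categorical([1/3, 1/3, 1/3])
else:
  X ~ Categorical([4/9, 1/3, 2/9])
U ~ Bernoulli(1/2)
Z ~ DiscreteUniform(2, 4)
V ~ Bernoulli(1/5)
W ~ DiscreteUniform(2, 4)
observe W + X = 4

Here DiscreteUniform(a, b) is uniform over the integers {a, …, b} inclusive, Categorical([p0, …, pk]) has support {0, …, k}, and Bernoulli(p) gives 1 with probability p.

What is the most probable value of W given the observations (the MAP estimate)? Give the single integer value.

argmax_v P(W = v | obs) = 4

Enumerate traces; 144 have nonzero weight after conditioning:
  (Y=0, X=0, U=0, Z=2, V=0, W=4) weight 4/675
  (Y=0, X=0, U=0, Z=2, V=1, W=4) weight 1/675
  (Y=0, X=0, U=0, Z=3, V=0, W=4) weight 4/675
  (Y=0, X=0, U=0, Z=3, V=1, W=4) weight 1/675
  (Y=0, X=0, U=0, Z=4, V=0, W=4) weight 4/675
  (Y=0, X=0, U=0, Z=4, V=1, W=4) weight 1/675
  (Y=0, X=0, U=1, Z=2, V=0, W=4) weight 4/675
  (Y=0, X=0, U=1, Z=2, V=1, W=4) weight 1/675
  (Y=0, X=1, U=0, Z=2, V=0, W=3) weight 1/225
  (Y=0, X=2, U=0, Z=2, V=0, W=2) weight 2/675
  … 134 more
Group by W:
  weight(W=2) = 7/90
  weight(W=3) = 1/9
  weight(W=4) = 13/90
Total weight = 7/90 + 1/9 + 13/90 = 1/3
P(W=2 | obs) = 7/90 / 1/3 = 7/30
P(W=3 | obs) = 1/9 / 1/3 = 1/3
P(W=4 | obs) = 13/90 / 1/3 = 13/30
argmax = 4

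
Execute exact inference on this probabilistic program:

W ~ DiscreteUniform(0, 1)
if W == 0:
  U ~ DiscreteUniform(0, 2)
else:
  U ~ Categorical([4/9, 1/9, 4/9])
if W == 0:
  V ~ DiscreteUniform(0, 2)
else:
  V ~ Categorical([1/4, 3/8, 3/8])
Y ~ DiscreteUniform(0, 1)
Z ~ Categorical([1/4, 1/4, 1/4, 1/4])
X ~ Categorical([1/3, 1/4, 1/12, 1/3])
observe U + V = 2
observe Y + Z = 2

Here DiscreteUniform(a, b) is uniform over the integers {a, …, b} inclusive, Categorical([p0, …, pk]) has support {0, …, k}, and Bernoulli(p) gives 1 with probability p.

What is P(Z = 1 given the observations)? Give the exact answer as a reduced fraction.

P(Z = 1 | obs) = 1/2

Enumerate traces; 48 have nonzero weight after conditioning:
  (W=0, U=0, V=2, Y=0, Z=2, X=0) weight 1/432
  (W=0, U=0, V=2, Y=0, Z=2, X=1) weight 1/576
  (W=0, U=0, V=2, Y=0, Z=2, X=2) weight 1/1728
  (W=0, U=0, V=2, Y=0, Z=2, X=3) weight 1/432
  (W=0, U=0, V=2, Y=1, Z=1, X=0) weight 1/432
  (W=0, U=0, V=2, Y=1, Z=1, X=1) weight 1/576
  (W=0, U=0, V=2, Y=1, Z=1, X=2) weight 1/1728
  (W=0, U=0, V=2, Y=1, Z=1, X=3) weight 1/432
  … 40 more
Group by Z:
  weight(Z=1) = 47/1152
  weight(Z=2) = 47/1152
Total weight = 47/1152 + 47/1152 = 47/576
P(Z=1 | obs) = 47/1152 / 47/576 = 1/2
P(Z=2 | obs) = 47/1152 / 47/576 = 1/2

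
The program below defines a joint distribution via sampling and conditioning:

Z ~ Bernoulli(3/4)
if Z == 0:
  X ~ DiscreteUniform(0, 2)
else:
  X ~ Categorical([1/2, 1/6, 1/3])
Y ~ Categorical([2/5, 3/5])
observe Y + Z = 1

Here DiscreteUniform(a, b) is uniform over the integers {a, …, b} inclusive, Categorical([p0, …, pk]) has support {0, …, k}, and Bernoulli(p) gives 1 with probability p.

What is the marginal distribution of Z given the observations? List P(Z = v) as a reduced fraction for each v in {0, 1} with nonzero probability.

P(Z=0) = 1/3, P(Z=1) = 2/3

Enumerate traces; 6 have nonzero weight after conditioning:
  (Z=0, X=0, Y=1) weight 1/20
  (Z=0, X=1, Y=1) weight 1/20
  (Z=0, X=2, Y=1) weight 1/20
  (Z=1, X=0, Y=0) weight 3/20
  (Z=1, X=1, Y=0) weight 1/20
  (Z=1, X=2, Y=0) weight 1/10
Group by Z:
  weight(Z=0) = 3/20
  weight(Z=1) = 3/10
Total weight = 3/20 + 3/10 = 9/20
P(Z=0 | obs) = 3/20 / 9/20 = 1/3
P(Z=1 | obs) = 3/10 / 9/20 = 2/3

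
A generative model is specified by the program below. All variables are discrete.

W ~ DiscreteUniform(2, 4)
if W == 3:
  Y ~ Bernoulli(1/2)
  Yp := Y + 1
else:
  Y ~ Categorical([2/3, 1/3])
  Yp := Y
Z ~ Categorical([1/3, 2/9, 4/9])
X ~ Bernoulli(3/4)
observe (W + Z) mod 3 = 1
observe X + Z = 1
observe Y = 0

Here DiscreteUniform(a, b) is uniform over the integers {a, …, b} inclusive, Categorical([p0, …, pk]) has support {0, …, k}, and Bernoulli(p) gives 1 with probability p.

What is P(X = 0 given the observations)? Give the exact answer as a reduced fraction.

Enumerate traces; 2 have nonzero weight after conditioning:
  (W=3, Y=0, Z=1, X=0) weight 1/108
  (W=4, Y=0, Z=0, X=1) weight 1/18
Group by X:
  weight(X=0) = 1/108
  weight(X=1) = 1/18
Total weight = 1/108 + 1/18 = 7/108
P(X=0 | obs) = 1/108 / 7/108 = 1/7
P(X=1 | obs) = 1/18 / 7/108 = 6/7

P(X = 0 | obs) = 1/7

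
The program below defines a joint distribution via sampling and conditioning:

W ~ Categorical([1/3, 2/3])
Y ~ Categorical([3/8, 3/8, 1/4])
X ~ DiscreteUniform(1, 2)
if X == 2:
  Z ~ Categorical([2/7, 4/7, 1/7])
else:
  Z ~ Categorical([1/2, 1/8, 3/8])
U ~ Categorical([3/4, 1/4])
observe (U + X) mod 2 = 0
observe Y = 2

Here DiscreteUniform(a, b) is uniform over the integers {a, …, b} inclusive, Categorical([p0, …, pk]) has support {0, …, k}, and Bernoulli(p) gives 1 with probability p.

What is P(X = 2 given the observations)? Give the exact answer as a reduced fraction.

P(X = 2 | obs) = 3/4

Enumerate traces; 12 have nonzero weight after conditioning:
  (W=0, Y=2, X=1, Z=0, U=1) weight 1/192
  (W=0, Y=2, X=1, Z=1, U=1) weight 1/768
  (W=0, Y=2, X=1, Z=2, U=1) weight 1/256
  (W=0, Y=2, X=2, Z=0, U=0) weight 1/112
  (W=0, Y=2, X=2, Z=1, U=0) weight 1/56
  (W=0, Y=2, X=2, Z=2, U=0) weight 1/224
  (W=1, Y=2, X=1, Z=0, U=1) weight 1/96
  (W=1, Y=2, X=1, Z=1, U=1) weight 1/384
  … 4 more
Group by X:
  weight(X=1) = 1/32
  weight(X=2) = 3/32
Total weight = 1/32 + 3/32 = 1/8
P(X=1 | obs) = 1/32 / 1/8 = 1/4
P(X=2 | obs) = 3/32 / 1/8 = 3/4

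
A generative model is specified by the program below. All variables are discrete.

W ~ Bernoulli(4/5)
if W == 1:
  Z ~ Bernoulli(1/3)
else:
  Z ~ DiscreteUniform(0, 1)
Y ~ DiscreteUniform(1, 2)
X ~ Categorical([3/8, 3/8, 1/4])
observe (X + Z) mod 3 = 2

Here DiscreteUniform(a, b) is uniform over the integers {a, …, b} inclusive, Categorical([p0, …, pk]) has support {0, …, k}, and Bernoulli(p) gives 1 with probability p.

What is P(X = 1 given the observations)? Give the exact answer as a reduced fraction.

Enumerate traces; 8 have nonzero weight after conditioning:
  (W=0, Z=0, Y=1, X=2) weight 1/80
  (W=0, Z=0, Y=2, X=2) weight 1/80
  (W=0, Z=1, Y=1, X=1) weight 3/160
  (W=0, Z=1, Y=2, X=1) weight 3/160
  (W=1, Z=0, Y=1, X=2) weight 1/15
  (W=1, Z=0, Y=2, X=2) weight 1/15
  (W=1, Z=1, Y=1, X=1) weight 1/20
  (W=1, Z=1, Y=2, X=1) weight 1/20
Group by X:
  weight(X=1) = 11/80
  weight(X=2) = 19/120
Total weight = 11/80 + 19/120 = 71/240
P(X=1 | obs) = 11/80 / 71/240 = 33/71
P(X=2 | obs) = 19/120 / 71/240 = 38/71

P(X = 1 | obs) = 33/71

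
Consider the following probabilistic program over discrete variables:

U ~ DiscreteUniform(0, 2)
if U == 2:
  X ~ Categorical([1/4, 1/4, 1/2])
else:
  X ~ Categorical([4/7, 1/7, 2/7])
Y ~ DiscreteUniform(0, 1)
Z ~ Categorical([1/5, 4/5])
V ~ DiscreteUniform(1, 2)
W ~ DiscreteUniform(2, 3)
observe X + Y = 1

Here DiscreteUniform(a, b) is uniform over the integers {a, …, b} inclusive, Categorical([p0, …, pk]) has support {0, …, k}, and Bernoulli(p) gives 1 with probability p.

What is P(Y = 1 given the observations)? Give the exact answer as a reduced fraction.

Enumerate traces; 48 have nonzero weight after conditioning:
  (U=0, X=0, Y=1, Z=0, V=1, W=2) weight 1/210
  (U=0, X=0, Y=1, Z=0, V=1, W=3) weight 1/210
  (U=0, X=0, Y=1, Z=0, V=2, W=2) weight 1/210
  (U=0, X=0, Y=1, Z=0, V=2, W=3) weight 1/210
  (U=0, X=0, Y=1, Z=1, V=1, W=2) weight 2/105
  (U=0, X=0, Y=1, Z=1, V=1, W=3) weight 2/105
  (U=0, X=0, Y=1, Z=1, V=2, W=2) weight 2/105
  (U=0, X=0, Y=1, Z=1, V=2, W=3) weight 2/105
  (U=0, X=1, Y=0, Z=0, V=1, W=2) weight 1/840
  … 39 more
Group by Y:
  weight(Y=0) = 5/56
  weight(Y=1) = 13/56
Total weight = 5/56 + 13/56 = 9/28
P(Y=0 | obs) = 5/56 / 9/28 = 5/18
P(Y=1 | obs) = 13/56 / 9/28 = 13/18

P(Y = 1 | obs) = 13/18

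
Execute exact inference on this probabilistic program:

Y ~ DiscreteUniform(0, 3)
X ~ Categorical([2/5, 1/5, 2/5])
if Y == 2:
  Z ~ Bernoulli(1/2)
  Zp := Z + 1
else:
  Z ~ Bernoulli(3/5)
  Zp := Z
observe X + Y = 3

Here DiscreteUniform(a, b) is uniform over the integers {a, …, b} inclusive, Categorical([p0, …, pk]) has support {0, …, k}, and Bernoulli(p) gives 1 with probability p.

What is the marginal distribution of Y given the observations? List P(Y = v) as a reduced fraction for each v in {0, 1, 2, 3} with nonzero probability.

Enumerate traces; 6 have nonzero weight after conditioning:
  (Y=1, X=2, Z=0) weight 1/25
  (Y=1, X=2, Z=1) weight 3/50
  (Y=2, X=1, Z=0) weight 1/40
  (Y=2, X=1, Z=1) weight 1/40
  (Y=3, X=0, Z=0) weight 1/25
  (Y=3, X=0, Z=1) weight 3/50
Group by Y:
  weight(Y=1) = 1/10
  weight(Y=2) = 1/20
  weight(Y=3) = 1/10
Total weight = 1/10 + 1/20 + 1/10 = 1/4
P(Y=1 | obs) = 1/10 / 1/4 = 2/5
P(Y=2 | obs) = 1/20 / 1/4 = 1/5
P(Y=3 | obs) = 1/10 / 1/4 = 2/5

P(Y=1) = 2/5, P(Y=2) = 1/5, P(Y=3) = 2/5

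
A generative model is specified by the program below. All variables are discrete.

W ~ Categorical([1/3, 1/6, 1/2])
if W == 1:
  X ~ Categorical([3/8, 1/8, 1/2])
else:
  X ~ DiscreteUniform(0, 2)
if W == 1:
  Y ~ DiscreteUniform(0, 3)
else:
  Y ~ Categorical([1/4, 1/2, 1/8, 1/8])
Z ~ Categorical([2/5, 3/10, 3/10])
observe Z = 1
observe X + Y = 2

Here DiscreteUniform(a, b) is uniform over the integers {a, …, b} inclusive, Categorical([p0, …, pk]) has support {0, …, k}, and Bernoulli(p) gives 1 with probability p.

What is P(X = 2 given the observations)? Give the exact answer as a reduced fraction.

P(X = 2 | obs) = 13/41

Enumerate traces; 9 have nonzero weight after conditioning:
  (W=0, X=0, Y=2, Z=1) weight 1/240
  (W=0, X=1, Y=1, Z=1) weight 1/60
  (W=0, X=2, Y=0, Z=1) weight 1/120
  (W=1, X=0, Y=2, Z=1) weight 3/640
  (W=1, X=1, Y=1, Z=1) weight 1/640
  (W=1, X=2, Y=0, Z=1) weight 1/160
  (W=2, X=0, Y=2, Z=1) weight 1/160
  (W=2, X=1, Y=1, Z=1) weight 1/40
  … 1 more
Group by X:
  weight(X=0) = 29/1920
  weight(X=1) = 83/1920
  weight(X=2) = 13/480
Total weight = 29/1920 + 83/1920 + 13/480 = 41/480
P(X=0 | obs) = 29/1920 / 41/480 = 29/164
P(X=1 | obs) = 83/1920 / 41/480 = 83/164
P(X=2 | obs) = 13/480 / 41/480 = 13/41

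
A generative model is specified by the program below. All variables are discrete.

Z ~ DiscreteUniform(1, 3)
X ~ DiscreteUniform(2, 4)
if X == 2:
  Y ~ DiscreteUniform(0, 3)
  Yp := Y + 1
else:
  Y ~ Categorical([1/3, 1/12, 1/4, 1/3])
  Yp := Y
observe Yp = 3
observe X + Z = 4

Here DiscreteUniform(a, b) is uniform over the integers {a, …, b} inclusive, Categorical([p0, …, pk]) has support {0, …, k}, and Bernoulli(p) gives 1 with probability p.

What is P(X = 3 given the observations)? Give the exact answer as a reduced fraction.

Enumerate traces; 2 have nonzero weight after conditioning:
  (Z=1, X=3, Y=3) weight 1/27
  (Z=2, X=2, Y=2) weight 1/36
Group by X:
  weight(X=2) = 1/36
  weight(X=3) = 1/27
Total weight = 1/36 + 1/27 = 7/108
P(X=2 | obs) = 1/36 / 7/108 = 3/7
P(X=3 | obs) = 1/27 / 7/108 = 4/7

P(X = 3 | obs) = 4/7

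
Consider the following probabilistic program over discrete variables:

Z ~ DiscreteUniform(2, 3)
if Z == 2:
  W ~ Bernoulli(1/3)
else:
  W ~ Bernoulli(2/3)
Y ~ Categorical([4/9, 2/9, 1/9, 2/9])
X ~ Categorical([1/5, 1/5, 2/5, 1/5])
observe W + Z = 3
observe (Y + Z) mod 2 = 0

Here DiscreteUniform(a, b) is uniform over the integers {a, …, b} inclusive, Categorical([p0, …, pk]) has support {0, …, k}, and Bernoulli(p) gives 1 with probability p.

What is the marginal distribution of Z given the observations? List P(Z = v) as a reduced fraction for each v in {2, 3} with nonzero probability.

Enumerate traces; 16 have nonzero weight after conditioning:
  (Z=2, W=1, Y=0, X=0) weight 2/135
  (Z=2, W=1, Y=0, X=1) weight 2/135
  (Z=2, W=1, Y=0, X=2) weight 4/135
  (Z=2, W=1, Y=0, X=3) weight 2/135
  (Z=2, W=1, Y=2, X=0) weight 1/270
  (Z=2, W=1, Y=2, X=1) weight 1/270
  (Z=2, W=1, Y=2, X=2) weight 1/135
  (Z=2, W=1, Y=2, X=3) weight 1/270
  (Z=3, W=0, Y=1, X=0) weight 1/135
  … 7 more
Group by Z:
  weight(Z=2) = 5/54
  weight(Z=3) = 2/27
Total weight = 5/54 + 2/27 = 1/6
P(Z=2 | obs) = 5/54 / 1/6 = 5/9
P(Z=3 | obs) = 2/27 / 1/6 = 4/9

P(Z=2) = 5/9, P(Z=3) = 4/9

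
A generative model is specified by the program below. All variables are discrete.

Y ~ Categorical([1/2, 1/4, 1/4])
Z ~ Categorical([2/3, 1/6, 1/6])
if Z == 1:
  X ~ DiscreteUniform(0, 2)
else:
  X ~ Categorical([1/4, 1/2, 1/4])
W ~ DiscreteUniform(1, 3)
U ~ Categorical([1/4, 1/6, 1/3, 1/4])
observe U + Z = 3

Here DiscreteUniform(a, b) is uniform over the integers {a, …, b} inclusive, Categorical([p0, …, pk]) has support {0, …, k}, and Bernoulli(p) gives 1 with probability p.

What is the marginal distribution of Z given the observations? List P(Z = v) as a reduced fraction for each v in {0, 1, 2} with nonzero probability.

P(Z=0) = 2/3, P(Z=1) = 2/9, P(Z=2) = 1/9

Enumerate traces; 81 have nonzero weight after conditioning:
  (Y=0, Z=0, X=0, W=1, U=3) weight 1/144
  (Y=0, Z=0, X=0, W=2, U=3) weight 1/144
  (Y=0, Z=0, X=0, W=3, U=3) weight 1/144
  (Y=0, Z=0, X=1, W=1, U=3) weight 1/72
  (Y=0, Z=0, X=1, W=2, U=3) weight 1/72
  (Y=0, Z=0, X=1, W=3, U=3) weight 1/72
  (Y=0, Z=0, X=2, W=1, U=3) weight 1/144
  (Y=0, Z=0, X=2, W=2, U=3) weight 1/144
  (Y=0, Z=1, X=0, W=1, U=2) weight 1/324
  (Y=0, Z=2, X=0, W=1, U=1) weight 1/864
  … 71 more
Group by Z:
  weight(Z=0) = 1/6
  weight(Z=1) = 1/18
  weight(Z=2) = 1/36
Total weight = 1/6 + 1/18 + 1/36 = 1/4
P(Z=0 | obs) = 1/6 / 1/4 = 2/3
P(Z=1 | obs) = 1/18 / 1/4 = 2/9
P(Z=2 | obs) = 1/36 / 1/4 = 1/9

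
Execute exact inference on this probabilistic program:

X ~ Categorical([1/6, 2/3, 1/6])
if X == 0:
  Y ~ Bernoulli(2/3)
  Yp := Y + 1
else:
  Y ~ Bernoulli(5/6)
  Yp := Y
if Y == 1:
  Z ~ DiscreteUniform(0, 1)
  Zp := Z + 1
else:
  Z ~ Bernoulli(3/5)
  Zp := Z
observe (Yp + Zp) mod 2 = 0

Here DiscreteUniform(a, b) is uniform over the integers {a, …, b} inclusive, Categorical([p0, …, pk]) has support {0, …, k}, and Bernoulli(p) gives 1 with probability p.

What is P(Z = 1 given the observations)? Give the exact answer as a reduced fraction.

Enumerate traces; 6 have nonzero weight after conditioning:
  (X=0, Y=0, Z=1) weight 1/30
  (X=0, Y=1, Z=1) weight 1/18
  (X=1, Y=0, Z=0) weight 2/45
  (X=1, Y=1, Z=0) weight 5/18
  (X=2, Y=0, Z=0) weight 1/90
  (X=2, Y=1, Z=0) weight 5/72
Group by Z:
  weight(Z=0) = 29/72
  weight(Z=1) = 4/45
Total weight = 29/72 + 4/45 = 59/120
P(Z=0 | obs) = 29/72 / 59/120 = 145/177
P(Z=1 | obs) = 4/45 / 59/120 = 32/177

P(Z = 1 | obs) = 32/177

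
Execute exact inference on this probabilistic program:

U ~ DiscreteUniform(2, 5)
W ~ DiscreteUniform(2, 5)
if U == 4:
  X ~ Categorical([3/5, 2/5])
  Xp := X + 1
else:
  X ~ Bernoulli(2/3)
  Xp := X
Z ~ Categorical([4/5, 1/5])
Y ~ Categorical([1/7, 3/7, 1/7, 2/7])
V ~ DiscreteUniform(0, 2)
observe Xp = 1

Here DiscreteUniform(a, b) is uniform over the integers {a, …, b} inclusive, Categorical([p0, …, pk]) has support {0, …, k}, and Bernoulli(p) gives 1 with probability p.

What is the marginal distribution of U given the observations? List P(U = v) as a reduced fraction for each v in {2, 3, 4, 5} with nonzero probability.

P(U=2) = 10/39, P(U=3) = 10/39, P(U=4) = 3/13, P(U=5) = 10/39

Enumerate traces; 384 have nonzero weight after conditioning:
  (U=2, W=2, X=1, Z=0, Y=0, V=0) weight 1/630
  (U=2, W=2, X=1, Z=0, Y=0, V=1) weight 1/630
  (U=2, W=2, X=1, Z=0, Y=0, V=2) weight 1/630
  (U=2, W=2, X=1, Z=0, Y=1, V=0) weight 1/210
  (U=2, W=2, X=1, Z=0, Y=1, V=1) weight 1/210
  (U=2, W=2, X=1, Z=0, Y=1, V=2) weight 1/210
  (U=2, W=2, X=1, Z=0, Y=2, V=0) weight 1/630
  (U=2, W=2, X=1, Z=0, Y=2, V=1) weight 1/630
  (U=3, W=2, X=1, Z=0, Y=0, V=0) weight 1/630
  (U=4, W=2, X=0, Z=0, Y=0, V=0) weight 1/700
  … 374 more
Group by U:
  weight(U=2) = 1/6
  weight(U=3) = 1/6
  weight(U=4) = 3/20
  weight(U=5) = 1/6
Total weight = 1/6 + 1/6 + 3/20 + 1/6 = 13/20
P(U=2 | obs) = 1/6 / 13/20 = 10/39
P(U=3 | obs) = 1/6 / 13/20 = 10/39
P(U=4 | obs) = 3/20 / 13/20 = 3/13
P(U=5 | obs) = 1/6 / 13/20 = 10/39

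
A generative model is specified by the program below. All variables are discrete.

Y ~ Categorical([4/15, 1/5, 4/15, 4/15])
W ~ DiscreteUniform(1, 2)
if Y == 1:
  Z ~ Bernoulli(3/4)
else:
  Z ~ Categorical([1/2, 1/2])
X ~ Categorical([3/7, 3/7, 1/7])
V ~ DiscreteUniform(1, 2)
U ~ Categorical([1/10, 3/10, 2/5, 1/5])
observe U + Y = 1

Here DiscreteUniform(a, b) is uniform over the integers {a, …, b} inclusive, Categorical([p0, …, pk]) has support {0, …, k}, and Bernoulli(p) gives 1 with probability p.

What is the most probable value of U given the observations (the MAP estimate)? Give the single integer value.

Enumerate traces; 48 have nonzero weight after conditioning:
  (Y=0, W=1, Z=0, X=0, V=1, U=1) weight 3/700
  (Y=0, W=1, Z=0, X=0, V=2, U=1) weight 3/700
  (Y=0, W=1, Z=0, X=1, V=1, U=1) weight 3/700
  (Y=0, W=1, Z=0, X=1, V=2, U=1) weight 3/700
  (Y=0, W=1, Z=0, X=2, V=1, U=1) weight 1/700
  (Y=0, W=1, Z=0, X=2, V=2, U=1) weight 1/700
  (Y=0, W=1, Z=1, X=0, V=1, U=1) weight 3/700
  (Y=0, W=1, Z=1, X=0, V=2, U=1) weight 3/700
  (Y=1, W=1, Z=0, X=0, V=1, U=0) weight 3/5600
  … 39 more
Group by U:
  weight(U=0) = 1/50
  weight(U=1) = 2/25
Total weight = 1/50 + 2/25 = 1/10
P(U=0 | obs) = 1/50 / 1/10 = 1/5
P(U=1 | obs) = 2/25 / 1/10 = 4/5
argmax = 1

argmax_v P(U = v | obs) = 1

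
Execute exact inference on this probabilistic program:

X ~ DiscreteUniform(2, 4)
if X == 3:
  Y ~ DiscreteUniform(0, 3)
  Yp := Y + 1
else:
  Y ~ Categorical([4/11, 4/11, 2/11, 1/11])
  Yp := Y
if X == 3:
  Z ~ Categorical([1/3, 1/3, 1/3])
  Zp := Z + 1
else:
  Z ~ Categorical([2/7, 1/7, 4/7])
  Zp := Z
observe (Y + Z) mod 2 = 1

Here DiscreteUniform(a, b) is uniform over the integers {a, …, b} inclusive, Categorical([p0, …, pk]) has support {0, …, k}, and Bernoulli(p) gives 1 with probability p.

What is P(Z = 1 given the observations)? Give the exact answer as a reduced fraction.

Enumerate traces; 18 have nonzero weight after conditioning:
  (X=2, Y=0, Z=1) weight 4/231
  (X=2, Y=1, Z=0) weight 8/231
  (X=2, Y=1, Z=2) weight 16/231
  (X=2, Y=2, Z=1) weight 2/231
  (X=2, Y=3, Z=0) weight 2/231
  (X=2, Y=3, Z=2) weight 4/231
  (X=3, Y=0, Z=1) weight 1/36
  (X=3, Y=1, Z=0) weight 1/36
  … 10 more
Group by Z:
  weight(Z=0) = 197/1386
  weight(Z=1) = 149/1386
  weight(Z=2) = 317/1386
Total weight = 197/1386 + 149/1386 + 317/1386 = 221/462
P(Z=0 | obs) = 197/1386 / 221/462 = 197/663
P(Z=1 | obs) = 149/1386 / 221/462 = 149/663
P(Z=2 | obs) = 317/1386 / 221/462 = 317/663

P(Z = 1 | obs) = 149/663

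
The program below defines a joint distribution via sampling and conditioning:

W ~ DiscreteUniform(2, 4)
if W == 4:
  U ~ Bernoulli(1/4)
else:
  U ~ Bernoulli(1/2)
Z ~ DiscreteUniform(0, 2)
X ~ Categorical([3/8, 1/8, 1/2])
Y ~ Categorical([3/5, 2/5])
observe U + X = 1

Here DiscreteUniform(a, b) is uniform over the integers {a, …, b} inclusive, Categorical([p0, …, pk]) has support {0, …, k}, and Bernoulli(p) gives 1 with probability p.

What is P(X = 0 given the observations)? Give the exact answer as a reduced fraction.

Enumerate traces; 36 have nonzero weight after conditioning:
  (W=2, U=0, Z=0, X=1, Y=0) weight 1/240
  (W=2, U=0, Z=0, X=1, Y=1) weight 1/360
  (W=2, U=0, Z=1, X=1, Y=0) weight 1/240
  (W=2, U=0, Z=1, X=1, Y=1) weight 1/360
  (W=2, U=0, Z=2, X=1, Y=0) weight 1/240
  (W=2, U=0, Z=2, X=1, Y=1) weight 1/360
  (W=2, U=1, Z=0, X=0, Y=0) weight 1/80
  (W=2, U=1, Z=0, X=0, Y=1) weight 1/120
  … 28 more
Group by X:
  weight(X=0) = 5/32
  weight(X=1) = 7/96
Total weight = 5/32 + 7/96 = 11/48
P(X=0 | obs) = 5/32 / 11/48 = 15/22
P(X=1 | obs) = 7/96 / 11/48 = 7/22

P(X = 0 | obs) = 15/22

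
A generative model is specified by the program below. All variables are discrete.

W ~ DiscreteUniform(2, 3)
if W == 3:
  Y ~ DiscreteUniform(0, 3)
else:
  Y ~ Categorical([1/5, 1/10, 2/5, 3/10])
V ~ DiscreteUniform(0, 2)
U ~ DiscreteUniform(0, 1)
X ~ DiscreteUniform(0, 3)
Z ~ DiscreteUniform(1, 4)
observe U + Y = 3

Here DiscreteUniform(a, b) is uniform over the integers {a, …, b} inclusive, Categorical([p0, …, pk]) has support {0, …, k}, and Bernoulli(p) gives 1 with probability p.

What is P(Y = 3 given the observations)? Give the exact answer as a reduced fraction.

P(Y = 3 | obs) = 11/24

Enumerate traces; 192 have nonzero weight after conditioning:
  (W=2, Y=2, V=0, U=1, X=0, Z=1) weight 1/480
  (W=2, Y=2, V=0, U=1, X=0, Z=2) weight 1/480
  (W=2, Y=2, V=0, U=1, X=0, Z=3) weight 1/480
  (W=2, Y=2, V=0, U=1, X=0, Z=4) weight 1/480
  (W=2, Y=2, V=0, U=1, X=1, Z=1) weight 1/480
  (W=2, Y=2, V=0, U=1, X=1, Z=2) weight 1/480
  (W=2, Y=2, V=0, U=1, X=1, Z=3) weight 1/480
  (W=2, Y=2, V=0, U=1, X=1, Z=4) weight 1/480
  (W=2, Y=3, V=0, U=0, X=0, Z=1) weight 1/640
  … 183 more
Group by Y:
  weight(Y=2) = 13/80
  weight(Y=3) = 11/80
Total weight = 13/80 + 11/80 = 3/10
P(Y=2 | obs) = 13/80 / 3/10 = 13/24
P(Y=3 | obs) = 11/80 / 3/10 = 11/24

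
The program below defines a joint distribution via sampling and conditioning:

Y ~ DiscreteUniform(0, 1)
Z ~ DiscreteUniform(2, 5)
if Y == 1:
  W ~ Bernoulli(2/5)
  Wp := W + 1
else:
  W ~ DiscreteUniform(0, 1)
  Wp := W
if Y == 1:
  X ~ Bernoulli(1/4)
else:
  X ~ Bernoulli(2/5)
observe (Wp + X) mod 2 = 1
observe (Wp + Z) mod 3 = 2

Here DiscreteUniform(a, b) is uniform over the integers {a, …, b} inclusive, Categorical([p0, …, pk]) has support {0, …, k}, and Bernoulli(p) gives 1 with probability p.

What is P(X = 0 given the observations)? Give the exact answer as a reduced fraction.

P(X = 0 | obs) = 3/5

Enumerate traces; 5 have nonzero weight after conditioning:
  (Y=0, Z=2, W=0, X=1) weight 1/40
  (Y=0, Z=4, W=1, X=0) weight 3/80
  (Y=0, Z=5, W=0, X=1) weight 1/40
  (Y=1, Z=3, W=1, X=1) weight 1/80
  (Y=1, Z=4, W=0, X=0) weight 9/160
Group by X:
  weight(X=0) = 3/32
  weight(X=1) = 1/16
Total weight = 3/32 + 1/16 = 5/32
P(X=0 | obs) = 3/32 / 5/32 = 3/5
P(X=1 | obs) = 1/16 / 5/32 = 2/5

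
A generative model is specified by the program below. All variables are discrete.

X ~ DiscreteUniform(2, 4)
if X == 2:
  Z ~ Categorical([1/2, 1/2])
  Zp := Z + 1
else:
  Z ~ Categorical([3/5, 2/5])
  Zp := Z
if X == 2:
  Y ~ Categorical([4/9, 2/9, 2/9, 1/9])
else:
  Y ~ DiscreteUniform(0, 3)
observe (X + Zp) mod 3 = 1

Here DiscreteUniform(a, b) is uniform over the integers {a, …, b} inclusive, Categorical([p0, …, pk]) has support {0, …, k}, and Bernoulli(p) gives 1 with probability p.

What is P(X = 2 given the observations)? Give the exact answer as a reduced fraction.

P(X = 2 | obs) = 1/3

Enumerate traces; 12 have nonzero weight after conditioning:
  (X=2, Z=1, Y=0) weight 2/27
  (X=2, Z=1, Y=1) weight 1/27
  (X=2, Z=1, Y=2) weight 1/27
  (X=2, Z=1, Y=3) weight 1/54
  (X=3, Z=1, Y=0) weight 1/30
  (X=3, Z=1, Y=1) weight 1/30
  (X=3, Z=1, Y=2) weight 1/30
  (X=3, Z=1, Y=3) weight 1/30
  (X=4, Z=0, Y=0) weight 1/20
  … 3 more
Group by X:
  weight(X=2) = 1/6
  weight(X=3) = 2/15
  weight(X=4) = 1/5
Total weight = 1/6 + 2/15 + 1/5 = 1/2
P(X=2 | obs) = 1/6 / 1/2 = 1/3
P(X=3 | obs) = 2/15 / 1/2 = 4/15
P(X=4 | obs) = 1/5 / 1/2 = 2/5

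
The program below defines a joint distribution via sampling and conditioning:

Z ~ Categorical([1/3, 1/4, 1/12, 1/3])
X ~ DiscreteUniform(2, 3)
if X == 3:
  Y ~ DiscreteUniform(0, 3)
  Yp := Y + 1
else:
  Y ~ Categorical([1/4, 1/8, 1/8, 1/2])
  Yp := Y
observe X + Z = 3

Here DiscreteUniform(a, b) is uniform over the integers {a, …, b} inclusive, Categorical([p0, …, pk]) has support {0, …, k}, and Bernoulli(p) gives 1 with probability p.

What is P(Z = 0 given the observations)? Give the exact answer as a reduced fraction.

Enumerate traces; 8 have nonzero weight after conditioning:
  (Z=0, X=3, Y=0) weight 1/24
  (Z=0, X=3, Y=1) weight 1/24
  (Z=0, X=3, Y=2) weight 1/24
  (Z=0, X=3, Y=3) weight 1/24
  (Z=1, X=2, Y=0) weight 1/32
  (Z=1, X=2, Y=1) weight 1/64
  (Z=1, X=2, Y=2) weight 1/64
  (Z=1, X=2, Y=3) weight 1/16
Group by Z:
  weight(Z=0) = 1/6
  weight(Z=1) = 1/8
Total weight = 1/6 + 1/8 = 7/24
P(Z=0 | obs) = 1/6 / 7/24 = 4/7
P(Z=1 | obs) = 1/8 / 7/24 = 3/7

P(Z = 0 | obs) = 4/7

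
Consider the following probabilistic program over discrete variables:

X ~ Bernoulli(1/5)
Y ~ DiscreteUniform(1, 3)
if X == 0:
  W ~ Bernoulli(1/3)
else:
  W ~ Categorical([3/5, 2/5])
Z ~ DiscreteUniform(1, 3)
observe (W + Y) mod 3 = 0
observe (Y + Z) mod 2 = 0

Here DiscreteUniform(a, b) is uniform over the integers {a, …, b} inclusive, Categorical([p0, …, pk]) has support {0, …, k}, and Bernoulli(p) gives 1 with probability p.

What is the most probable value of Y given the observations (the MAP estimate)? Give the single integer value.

argmax_v P(Y = v | obs) = 3

Enumerate traces; 6 have nonzero weight after conditioning:
  (X=0, Y=2, W=1, Z=2) weight 4/135
  (X=0, Y=3, W=0, Z=1) weight 8/135
  (X=0, Y=3, W=0, Z=3) weight 8/135
  (X=1, Y=2, W=1, Z=2) weight 2/225
  (X=1, Y=3, W=0, Z=1) weight 1/75
  (X=1, Y=3, W=0, Z=3) weight 1/75
Group by Y:
  weight(Y=2) = 26/675
  weight(Y=3) = 98/675
Total weight = 26/675 + 98/675 = 124/675
P(Y=2 | obs) = 26/675 / 124/675 = 13/62
P(Y=3 | obs) = 98/675 / 124/675 = 49/62
argmax = 3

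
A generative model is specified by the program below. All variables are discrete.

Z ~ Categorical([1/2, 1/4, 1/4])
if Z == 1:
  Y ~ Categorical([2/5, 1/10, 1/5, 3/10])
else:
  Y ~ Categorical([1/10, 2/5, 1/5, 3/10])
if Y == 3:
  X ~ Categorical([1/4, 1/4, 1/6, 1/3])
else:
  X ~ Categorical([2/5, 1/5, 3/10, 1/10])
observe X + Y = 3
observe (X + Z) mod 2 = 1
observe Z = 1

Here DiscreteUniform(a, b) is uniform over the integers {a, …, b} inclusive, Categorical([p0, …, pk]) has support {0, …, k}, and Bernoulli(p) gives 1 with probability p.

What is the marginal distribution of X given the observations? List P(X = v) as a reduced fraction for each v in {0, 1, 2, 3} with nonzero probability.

Enumerate traces; 2 have nonzero weight after conditioning:
  (Z=1, Y=1, X=2) weight 3/400
  (Z=1, Y=3, X=0) weight 3/160
Group by X:
  weight(X=0) = 3/160
  weight(X=2) = 3/400
Total weight = 3/160 + 3/400 = 21/800
P(X=0 | obs) = 3/160 / 21/800 = 5/7
P(X=2 | obs) = 3/400 / 21/800 = 2/7

P(X=0) = 5/7, P(X=2) = 2/7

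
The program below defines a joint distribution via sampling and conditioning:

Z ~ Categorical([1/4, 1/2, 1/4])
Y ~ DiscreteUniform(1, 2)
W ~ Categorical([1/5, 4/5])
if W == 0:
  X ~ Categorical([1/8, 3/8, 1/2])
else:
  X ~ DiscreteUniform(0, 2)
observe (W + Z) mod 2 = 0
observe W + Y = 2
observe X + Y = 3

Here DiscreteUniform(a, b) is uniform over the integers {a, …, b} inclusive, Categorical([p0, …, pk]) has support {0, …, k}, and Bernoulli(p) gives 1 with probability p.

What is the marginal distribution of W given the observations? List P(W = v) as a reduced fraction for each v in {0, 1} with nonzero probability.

P(W=0) = 9/41, P(W=1) = 32/41

Enumerate traces; 3 have nonzero weight after conditioning:
  (Z=0, Y=2, W=0, X=1) weight 3/320
  (Z=1, Y=1, W=1, X=2) weight 1/15
  (Z=2, Y=2, W=0, X=1) weight 3/320
Group by W:
  weight(W=0) = 3/160
  weight(W=1) = 1/15
Total weight = 3/160 + 1/15 = 41/480
P(W=0 | obs) = 3/160 / 41/480 = 9/41
P(W=1 | obs) = 1/15 / 41/480 = 32/41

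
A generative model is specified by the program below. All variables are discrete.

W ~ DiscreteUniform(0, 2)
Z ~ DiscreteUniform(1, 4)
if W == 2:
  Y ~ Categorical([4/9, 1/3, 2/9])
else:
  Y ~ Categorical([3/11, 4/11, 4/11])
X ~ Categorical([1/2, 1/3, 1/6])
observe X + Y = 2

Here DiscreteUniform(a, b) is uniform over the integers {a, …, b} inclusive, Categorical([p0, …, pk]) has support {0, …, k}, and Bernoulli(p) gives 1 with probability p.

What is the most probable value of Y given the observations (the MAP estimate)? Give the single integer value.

argmax_v P(Y = v | obs) = 2

Enumerate traces; 36 have nonzero weight after conditioning:
  (W=0, Z=1, Y=0, X=2) weight 1/264
  (W=0, Z=1, Y=1, X=1) weight 1/99
  (W=0, Z=1, Y=2, X=0) weight 1/66
  (W=0, Z=2, Y=0, X=2) weight 1/264
  (W=0, Z=2, Y=1, X=1) weight 1/99
  (W=0, Z=2, Y=2, X=0) weight 1/66
  (W=0, Z=3, Y=0, X=2) weight 1/264
  (W=0, Z=3, Y=1, X=1) weight 1/99
  … 28 more
Group by Y:
  weight(Y=0) = 49/891
  weight(Y=1) = 35/297
  weight(Y=2) = 47/297
Total weight = 49/891 + 35/297 + 47/297 = 295/891
P(Y=0 | obs) = 49/891 / 295/891 = 49/295
P(Y=1 | obs) = 35/297 / 295/891 = 21/59
P(Y=2 | obs) = 47/297 / 295/891 = 141/295
argmax = 2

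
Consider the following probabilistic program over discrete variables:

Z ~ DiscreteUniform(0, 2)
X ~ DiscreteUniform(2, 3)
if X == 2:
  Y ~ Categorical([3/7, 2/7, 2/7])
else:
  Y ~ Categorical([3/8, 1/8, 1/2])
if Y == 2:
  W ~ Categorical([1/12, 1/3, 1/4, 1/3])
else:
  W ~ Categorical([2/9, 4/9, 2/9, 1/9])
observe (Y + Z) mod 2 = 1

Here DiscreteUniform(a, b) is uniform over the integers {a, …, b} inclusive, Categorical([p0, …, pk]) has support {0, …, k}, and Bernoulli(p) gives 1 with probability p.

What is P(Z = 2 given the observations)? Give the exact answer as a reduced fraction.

Enumerate traces; 32 have nonzero weight after conditioning:
  (Z=0, X=2, Y=1, W=0) weight 2/189
  (Z=0, X=2, Y=1, W=1) weight 4/189
  (Z=0, X=2, Y=1, W=2) weight 2/189
  (Z=0, X=2, Y=1, W=3) weight 1/189
  (Z=0, X=3, Y=1, W=0) weight 1/216
  (Z=0, X=3, Y=1, W=1) weight 1/108
  (Z=0, X=3, Y=1, W=2) weight 1/216
  (Z=0, X=3, Y=1, W=3) weight 1/432
  (Z=1, X=2, Y=0, W=0) weight 1/63
  (Z=2, X=2, Y=1, W=0) weight 2/189
  … 22 more
Group by Z:
  weight(Z=0) = 23/336
  weight(Z=1) = 89/336
  weight(Z=2) = 23/336
Total weight = 23/336 + 89/336 + 23/336 = 45/112
P(Z=0 | obs) = 23/336 / 45/112 = 23/135
P(Z=1 | obs) = 89/336 / 45/112 = 89/135
P(Z=2 | obs) = 23/336 / 45/112 = 23/135

P(Z = 2 | obs) = 23/135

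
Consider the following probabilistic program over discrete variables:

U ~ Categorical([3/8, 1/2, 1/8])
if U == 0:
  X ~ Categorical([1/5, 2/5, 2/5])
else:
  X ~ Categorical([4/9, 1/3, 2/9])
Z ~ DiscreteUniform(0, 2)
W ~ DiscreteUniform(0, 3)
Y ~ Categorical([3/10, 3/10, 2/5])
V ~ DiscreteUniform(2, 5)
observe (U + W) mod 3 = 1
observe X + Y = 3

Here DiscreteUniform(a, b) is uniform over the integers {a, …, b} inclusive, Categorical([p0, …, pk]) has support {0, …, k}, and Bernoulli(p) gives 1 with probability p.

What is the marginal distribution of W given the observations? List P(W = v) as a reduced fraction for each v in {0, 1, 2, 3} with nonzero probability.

Enumerate traces; 96 have nonzero weight after conditioning:
  (U=0, X=1, Z=0, W=1, Y=2, V=2) weight 1/800
  (U=0, X=1, Z=0, W=1, Y=2, V=3) weight 1/800
  (U=0, X=1, Z=0, W=1, Y=2, V=4) weight 1/800
  (U=0, X=1, Z=0, W=1, Y=2, V=5) weight 1/800
  (U=0, X=1, Z=1, W=1, Y=2, V=2) weight 1/800
  (U=0, X=1, Z=1, W=1, Y=2, V=3) weight 1/800
  (U=0, X=1, Z=1, W=1, Y=2, V=4) weight 1/800
  (U=0, X=1, Z=1, W=1, Y=2, V=5) weight 1/800
  (U=1, X=1, Z=0, W=0, Y=2, V=2) weight 1/720
  (U=1, X=1, Z=0, W=3, Y=2, V=2) weight 1/720
  … 86 more
Group by W:
  weight(W=0) = 1/40
  weight(W=1) = 21/800
  weight(W=2) = 1/160
  weight(W=3) = 1/40
Total weight = 1/40 + 21/800 + 1/160 + 1/40 = 33/400
P(W=0 | obs) = 1/40 / 33/400 = 10/33
P(W=1 | obs) = 21/800 / 33/400 = 7/22
P(W=2 | obs) = 1/160 / 33/400 = 5/66
P(W=3 | obs) = 1/40 / 33/400 = 10/33

P(W=0) = 10/33, P(W=1) = 7/22, P(W=2) = 5/66, P(W=3) = 10/33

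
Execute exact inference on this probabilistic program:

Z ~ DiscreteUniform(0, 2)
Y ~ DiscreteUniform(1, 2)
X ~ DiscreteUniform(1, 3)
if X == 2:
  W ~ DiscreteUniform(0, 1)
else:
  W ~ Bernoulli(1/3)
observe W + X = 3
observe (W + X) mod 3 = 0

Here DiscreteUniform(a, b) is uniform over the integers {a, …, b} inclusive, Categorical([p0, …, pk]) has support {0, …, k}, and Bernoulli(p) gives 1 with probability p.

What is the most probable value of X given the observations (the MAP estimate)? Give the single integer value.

argmax_v P(X = v | obs) = 3

Enumerate traces; 12 have nonzero weight after conditioning:
  (Z=0, Y=1, X=2, W=1) weight 1/36
  (Z=0, Y=1, X=3, W=0) weight 1/27
  (Z=0, Y=2, X=2, W=1) weight 1/36
  (Z=0, Y=2, X=3, W=0) weight 1/27
  (Z=1, Y=1, X=2, W=1) weight 1/36
  (Z=1, Y=1, X=3, W=0) weight 1/27
  (Z=1, Y=2, X=2, W=1) weight 1/36
  (Z=1, Y=2, X=3, W=0) weight 1/27
  … 4 more
Group by X:
  weight(X=2) = 1/6
  weight(X=3) = 2/9
Total weight = 1/6 + 2/9 = 7/18
P(X=2 | obs) = 1/6 / 7/18 = 3/7
P(X=3 | obs) = 2/9 / 7/18 = 4/7
argmax = 3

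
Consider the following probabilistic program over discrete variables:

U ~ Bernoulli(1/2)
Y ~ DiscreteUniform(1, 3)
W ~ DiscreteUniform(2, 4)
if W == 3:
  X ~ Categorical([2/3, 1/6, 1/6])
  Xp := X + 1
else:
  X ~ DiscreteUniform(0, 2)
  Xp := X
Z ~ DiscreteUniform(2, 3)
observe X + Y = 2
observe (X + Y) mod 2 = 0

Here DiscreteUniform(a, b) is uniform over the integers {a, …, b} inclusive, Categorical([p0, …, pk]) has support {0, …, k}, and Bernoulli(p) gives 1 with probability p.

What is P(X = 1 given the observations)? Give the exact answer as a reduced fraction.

P(X = 1 | obs) = 5/13

Enumerate traces; 24 have nonzero weight after conditioning:
  (U=0, Y=1, W=2, X=1, Z=2) weight 1/108
  (U=0, Y=1, W=2, X=1, Z=3) weight 1/108
  (U=0, Y=1, W=3, X=1, Z=2) weight 1/216
  (U=0, Y=1, W=3, X=1, Z=3) weight 1/216
  (U=0, Y=1, W=4, X=1, Z=2) weight 1/108
  (U=0, Y=1, W=4, X=1, Z=3) weight 1/108
  (U=0, Y=2, W=2, X=0, Z=2) weight 1/108
  (U=0, Y=2, W=2, X=0, Z=3) weight 1/108
  … 16 more
Group by X:
  weight(X=0) = 4/27
  weight(X=1) = 5/54
Total weight = 4/27 + 5/54 = 13/54
P(X=0 | obs) = 4/27 / 13/54 = 8/13
P(X=1 | obs) = 5/54 / 13/54 = 5/13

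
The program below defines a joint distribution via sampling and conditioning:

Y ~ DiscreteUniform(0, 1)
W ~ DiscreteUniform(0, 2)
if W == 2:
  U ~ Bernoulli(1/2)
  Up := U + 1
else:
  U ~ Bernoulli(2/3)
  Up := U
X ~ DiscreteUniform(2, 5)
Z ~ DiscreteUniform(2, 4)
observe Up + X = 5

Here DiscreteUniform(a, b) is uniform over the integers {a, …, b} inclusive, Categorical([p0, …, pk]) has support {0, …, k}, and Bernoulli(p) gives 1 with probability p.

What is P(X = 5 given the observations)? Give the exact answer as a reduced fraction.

Enumerate traces; 36 have nonzero weight after conditioning:
  (Y=0, W=0, U=0, X=5, Z=2) weight 1/216
  (Y=0, W=0, U=0, X=5, Z=3) weight 1/216
  (Y=0, W=0, U=0, X=5, Z=4) weight 1/216
  (Y=0, W=0, U=1, X=4, Z=2) weight 1/108
  (Y=0, W=0, U=1, X=4, Z=3) weight 1/108
  (Y=0, W=0, U=1, X=4, Z=4) weight 1/108
  (Y=0, W=1, U=0, X=5, Z=2) weight 1/216
  (Y=0, W=1, U=0, X=5, Z=3) weight 1/216
  (Y=0, W=2, U=1, X=3, Z=2) weight 1/144
  … 27 more
Group by X:
  weight(X=3) = 1/24
  weight(X=4) = 11/72
  weight(X=5) = 1/18
Total weight = 1/24 + 11/72 + 1/18 = 1/4
P(X=3 | obs) = 1/24 / 1/4 = 1/6
P(X=4 | obs) = 11/72 / 1/4 = 11/18
P(X=5 | obs) = 1/18 / 1/4 = 2/9

P(X = 5 | obs) = 2/9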